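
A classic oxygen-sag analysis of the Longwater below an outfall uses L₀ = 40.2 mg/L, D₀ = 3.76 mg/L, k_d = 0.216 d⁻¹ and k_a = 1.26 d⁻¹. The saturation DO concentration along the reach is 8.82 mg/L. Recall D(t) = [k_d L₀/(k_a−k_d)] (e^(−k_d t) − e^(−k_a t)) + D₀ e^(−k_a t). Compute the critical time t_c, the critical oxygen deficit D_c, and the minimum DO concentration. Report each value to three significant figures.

t_c ≈ 1.11 d; D_c ≈ 5.42 mg/L; min DO ≈ 3.40 mg/L

t_c = [1/(k_a−k_d)] ln[(k_a/k_d)(1 − D₀(k_a−k_d)/(k_d L₀))]
= [1/(1.26−0.216)] ln[(1.26/0.216)(1 − 3.76×1.044/(0.216×40.2))]
= (1/1.044) ln[5.833 × 0.5479] = 0.9579 × ln(3.196) = 0.9579 × 1.162 = 1.113 d.
L(t_c) = L₀ e^(−k_d t_c) = 40.2 × 0.7863 = 31.61 mg/L, and at the critical point k_a D_c = k_d L, so D_c = (0.216/1.26) × 31.61 = 5.419 mg/L.
Minimum DO = C_s − D_c = 8.82 − 5.419 = 3.401 mg/L.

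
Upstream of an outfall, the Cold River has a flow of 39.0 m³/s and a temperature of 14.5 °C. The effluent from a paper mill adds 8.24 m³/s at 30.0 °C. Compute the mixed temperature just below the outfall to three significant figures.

Flow-weighted mixing: C = (Q_r C_r + Q_w C_w)/(Q_r + Q_w)
= (39.0×14.5 + 8.24×30.0)/(39.0 + 8.24) = 812.7/47.24 = 17.20 °C.

17.2 °C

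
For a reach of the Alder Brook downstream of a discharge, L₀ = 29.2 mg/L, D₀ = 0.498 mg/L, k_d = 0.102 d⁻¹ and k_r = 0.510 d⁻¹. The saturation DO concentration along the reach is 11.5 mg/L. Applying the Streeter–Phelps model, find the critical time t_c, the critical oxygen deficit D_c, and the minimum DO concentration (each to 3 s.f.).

t_c ≈ 3.77 d; D_c ≈ 3.98 mg/L; min DO ≈ 7.52 mg/L

With k_r/k_d = 5.000 and 1 − D₀(k_r−k_d)/(k_d L₀) = 0.9318,
t_c = ln(5.000 × 0.9318) / (0.510 − 0.102) = ln(4.659) / 0.4080 = 1.539/0.4080 = 3.772 d.
L(t_c) = L₀ e^(−k_d t_c) = 29.2 × 0.6807 = 19.88 mg/L, and at the critical point k_r D_c = k_d L, so D_c = (0.102/0.510) × 19.88 = 3.975 mg/L.
Minimum DO = C_s − D_c = 11.5 − 3.975 = 7.525 mg/L.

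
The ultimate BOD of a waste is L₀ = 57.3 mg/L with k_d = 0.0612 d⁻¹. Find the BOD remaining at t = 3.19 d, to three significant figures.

L ≈ 47.1 mg/L

L_t = L₀ e^(−k_d t) = 57.3 × e^(−0.0612×3.19) = 57.3 × 0.8226 = 47.14 mg/L.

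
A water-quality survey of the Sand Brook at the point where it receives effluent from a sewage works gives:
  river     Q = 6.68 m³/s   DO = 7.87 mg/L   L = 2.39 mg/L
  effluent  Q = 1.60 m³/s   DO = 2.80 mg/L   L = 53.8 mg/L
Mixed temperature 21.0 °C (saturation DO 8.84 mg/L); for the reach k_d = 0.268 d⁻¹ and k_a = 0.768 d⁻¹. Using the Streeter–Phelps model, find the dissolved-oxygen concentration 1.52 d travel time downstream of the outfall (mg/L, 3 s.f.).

Mixed DO = (6.68×7.87 + 1.60×2.80)/(6.68+1.60) = 57.05/8.280 = 6.890 mg/L.
Mixed L₀ = (6.68×2.39 + 1.60×53.8)/(8.280) = 102.0/8.280 = 12.32 mg/L.
Initial deficit D₀ = C_s − DO₀ = 8.84 − 6.890 = 1.950 mg/L.
D(1.52) = [0.268×12.32/(0.768−0.268)](e^(−0.268×1.52) − e^(−0.768×1.52)) + 1.950 e^(−0.768×1.52)
= 6.606 × (0.6654 − 0.3112) + 1.950 × 0.3112 = 2.947 mg/L.
DO = 8.84 − 2.947 = 5.893 mg/L.

DO ≈ 5.89 mg/L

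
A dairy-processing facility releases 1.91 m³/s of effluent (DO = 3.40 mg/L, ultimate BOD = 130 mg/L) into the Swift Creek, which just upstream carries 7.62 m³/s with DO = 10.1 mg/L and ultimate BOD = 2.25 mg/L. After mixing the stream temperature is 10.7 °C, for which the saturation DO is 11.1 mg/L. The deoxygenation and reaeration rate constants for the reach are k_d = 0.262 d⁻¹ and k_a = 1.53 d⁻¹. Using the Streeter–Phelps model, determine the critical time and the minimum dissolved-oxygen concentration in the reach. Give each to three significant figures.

t_c ≈ 0.979 d; minimum DO ≈ 7.41 mg/L

Mixed DO = (7.62×10.1 + 1.91×3.40)/(7.62+1.91) = 83.46/9.530 = 8.757 mg/L.
Mixed L₀ = (7.62×2.25 + 1.91×130)/(9.530) = 265.4/9.530 = 27.85 mg/L.
Initial deficit D₀ = C_s − DO₀ = 11.1 − 8.757 = 2.343 mg/L.
t_c = (1/1.268) ln[(1.53/0.262)(1 − 2.343×1.268/(0.262×27.85))] = 0.7886 × ln(3.463) = 0.9795 d.
D_c = (0.262/1.53) × 27.85 × e^(−0.262×0.9795) = 0.1712 × 27.85 × 0.7737 = 3.690 mg/L.
Minimum DO = 11.1 − 3.690 = 7.410 mg/L.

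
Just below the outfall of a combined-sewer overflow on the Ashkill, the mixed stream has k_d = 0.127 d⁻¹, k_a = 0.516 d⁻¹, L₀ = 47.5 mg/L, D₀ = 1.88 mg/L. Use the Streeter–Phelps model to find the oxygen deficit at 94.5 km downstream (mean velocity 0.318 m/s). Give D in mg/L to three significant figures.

D ≈ 7.71 mg/L

Travel time t = x/v = 94.5 km / (0.318 m/s) = 94500 m / 0.318 m/s = 297200 s = 3.439 d.
k_d L₀/(k_a−k_d) = 0.127×47.5/(0.516−0.127) = 6.032/0.3890 = 15.51 mg/L.
e^(−k_d t) = e^(−0.127×3.439) = 0.6461; e^(−k_a t) = e^(−0.516×3.439) = 0.1695.
D = 15.51 × (0.6461 − 0.1695) + 1.88 × 0.1695 = 7.391 + 0.3187 = 7.709 mg/L.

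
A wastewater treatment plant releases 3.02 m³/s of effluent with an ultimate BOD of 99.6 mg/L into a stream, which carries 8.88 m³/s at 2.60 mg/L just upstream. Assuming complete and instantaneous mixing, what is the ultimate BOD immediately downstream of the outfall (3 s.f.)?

27.2 mg/L

Flow-weighted mixing: C = (Q_r C_r + Q_w C_w)/(Q_r + Q_w)
= (8.88×2.60 + 3.02×99.6)/(8.88 + 3.02) = 323.9/11.90 = 27.22 mg/L.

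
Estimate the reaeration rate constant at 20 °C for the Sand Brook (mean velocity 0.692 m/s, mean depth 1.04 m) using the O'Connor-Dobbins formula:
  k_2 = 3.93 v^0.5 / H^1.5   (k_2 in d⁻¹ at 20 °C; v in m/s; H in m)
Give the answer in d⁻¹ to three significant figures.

k_2 = 3.93 × 0.692^0.5 / 1.04^1.5 = 3.93 × 0.8319 / 1.061 = 3.082 d⁻¹.

k_2 ≈ 3.08 d⁻¹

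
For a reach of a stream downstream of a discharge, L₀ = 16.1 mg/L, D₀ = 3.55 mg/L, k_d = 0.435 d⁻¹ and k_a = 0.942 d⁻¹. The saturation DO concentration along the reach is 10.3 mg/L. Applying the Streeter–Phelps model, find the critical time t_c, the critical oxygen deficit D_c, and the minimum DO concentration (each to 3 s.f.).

t_c ≈ 0.938 d; D_c ≈ 4.94 mg/L; min DO ≈ 5.36 mg/L

t_c = [1/(k_a−k_d)] ln[(k_a/k_d)(1 − D₀(k_a−k_d)/(k_d L₀))]
= [1/(0.942−0.435)] ln[(0.942/0.435)(1 − 3.55×0.5070/(0.435×16.1))]
= (1/0.5070) ln[2.166 × 0.7430] = 1.972 × ln(1.609) = 1.972 × 0.4756 = 0.9381 d.
L(t_c) = L₀ e^(−k_d t_c) = 16.1 × 0.6649 = 10.71 mg/L, and at the critical point k_a D_c = k_d L, so D_c = (0.435/0.942) × 10.71 = 4.944 mg/L.
Minimum DO = C_s − D_c = 10.3 − 4.944 = 5.356 mg/L.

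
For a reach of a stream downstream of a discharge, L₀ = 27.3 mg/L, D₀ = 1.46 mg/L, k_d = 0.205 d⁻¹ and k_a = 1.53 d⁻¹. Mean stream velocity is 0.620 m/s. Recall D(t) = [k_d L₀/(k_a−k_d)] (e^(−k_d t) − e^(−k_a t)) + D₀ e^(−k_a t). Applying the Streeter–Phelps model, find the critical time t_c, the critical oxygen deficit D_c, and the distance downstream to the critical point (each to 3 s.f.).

t_c = [1/(k_a−k_d)] ln[(k_a/k_d)(1 − D₀(k_a−k_d)/(k_d L₀))]
= [1/(1.53−0.205)] ln[(1.53/0.205)(1 − 1.46×1.325/(0.205×27.3))]
= (1/1.325) ln[7.463 × 0.6543] = 0.7547 × ln(4.884) = 0.7547 × 1.586 = 1.197 d.
L(t_c) = L₀ e^(−k_d t_c) = 27.3 × 0.7824 = 21.36 mg/L, and at the critical point k_a D_c = k_d L, so D_c = (0.205/1.53) × 21.36 = 2.862 mg/L.
x_c = v t_c = 0.620 m/s × 1.197 d × 86400 s/d = 64120 m ≈ 64.1 km.

t_c ≈ 1.20 d; D_c ≈ 2.86 mg/L; x_c ≈ 64.1 km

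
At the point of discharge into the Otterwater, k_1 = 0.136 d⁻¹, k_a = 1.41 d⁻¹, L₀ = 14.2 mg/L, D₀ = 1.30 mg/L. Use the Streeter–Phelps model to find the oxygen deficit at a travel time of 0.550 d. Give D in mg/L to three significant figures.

D ≈ 1.31 mg/L

k_1 L₀/(k_a−k_1) = 0.136×14.2/(1.41−0.136) = 1.931/1.274 = 1.516 mg/L.
e^(−k_1 t) = e^(−0.136×0.5500) = 0.9279; e^(−k_a t) = e^(−1.41×0.5500) = 0.4605.
D = 1.516 × (0.9279 − 0.4605) + 1.30 × 0.4605 = 0.7086 + 0.5986 = 1.307 mg/L.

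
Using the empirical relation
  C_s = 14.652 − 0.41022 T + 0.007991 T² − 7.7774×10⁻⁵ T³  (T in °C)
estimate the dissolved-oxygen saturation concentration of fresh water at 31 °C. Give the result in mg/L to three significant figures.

C_s = 14.652 − 0.41022×31 + 0.007991×31² − 7.7774×10⁻⁵×31³ = 7.298 mg/L.

C_s ≈ 7.30 mg/L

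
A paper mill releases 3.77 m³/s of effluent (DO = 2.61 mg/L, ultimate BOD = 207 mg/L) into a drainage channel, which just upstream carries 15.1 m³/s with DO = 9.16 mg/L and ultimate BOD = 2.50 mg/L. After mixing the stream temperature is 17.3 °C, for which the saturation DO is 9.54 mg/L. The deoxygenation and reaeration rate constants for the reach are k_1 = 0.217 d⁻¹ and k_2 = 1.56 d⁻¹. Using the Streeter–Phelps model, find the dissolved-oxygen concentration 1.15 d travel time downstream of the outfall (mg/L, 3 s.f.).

Mixed DO = (15.1×9.16 + 3.77×2.61)/(15.1+3.77) = 148.2/18.87 = 7.851 mg/L.
Mixed L₀ = (15.1×2.50 + 3.77×207)/(18.87) = 818.1/18.87 = 43.36 mg/L.
Initial deficit D₀ = C_s − DO₀ = 9.54 − 7.851 = 1.689 mg/L.
D(1.15) = [0.217×43.36/(1.56−0.217)](e^(−0.217×1.15) − e^(−1.56×1.15)) + 1.689 e^(−1.56×1.15)
= 7.006 × (0.7792 − 0.1663) + 1.689 × 0.1663 = 4.574 mg/L.
DO = 9.54 − 4.574 = 4.966 mg/L.

DO ≈ 4.97 mg/L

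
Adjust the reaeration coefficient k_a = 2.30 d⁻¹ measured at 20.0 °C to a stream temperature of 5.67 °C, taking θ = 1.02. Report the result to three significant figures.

k_a ≈ 1.73 d⁻¹

k_a(T₂) = k_a(T₁) · θ^(T₂−T₁) = 2.30 × 1.02^(5.67−20.0)
= 2.30 × 1.02^-14.3 = 2.30 × 0.7529 = 1.732 d⁻¹.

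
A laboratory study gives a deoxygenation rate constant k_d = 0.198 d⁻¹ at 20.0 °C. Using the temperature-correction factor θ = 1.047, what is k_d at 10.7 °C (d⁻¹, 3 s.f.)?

k_d ≈ 0.129 d⁻¹

k_d(T₂) = k_d(T₁) · θ^(T₂−T₁) = 0.198 × 1.047^(10.7−20.0)
= 0.198 × 1.047^-9.30 = 0.198 × 0.6524 = 0.1292 d⁻¹.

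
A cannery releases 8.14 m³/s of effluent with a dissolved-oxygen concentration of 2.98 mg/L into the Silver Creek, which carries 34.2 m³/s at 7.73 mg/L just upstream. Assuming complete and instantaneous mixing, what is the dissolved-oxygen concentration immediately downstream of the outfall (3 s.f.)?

6.82 mg/L

Flow-weighted mixing: C = (Q_r C_r + Q_w C_w)/(Q_r + Q_w)
= (34.2×7.73 + 8.14×2.98)/(34.2 + 8.14) = 288.6/42.34 = 6.817 mg/L.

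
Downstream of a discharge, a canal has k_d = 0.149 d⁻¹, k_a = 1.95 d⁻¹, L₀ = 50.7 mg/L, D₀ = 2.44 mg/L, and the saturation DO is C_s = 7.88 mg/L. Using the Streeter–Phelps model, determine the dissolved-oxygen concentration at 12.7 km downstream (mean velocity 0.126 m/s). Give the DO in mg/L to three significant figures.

DO ≈ 4.54 mg/L

Travel time t = x/v = 12.7 km / (0.126 m/s) = 12700 m / 0.126 m/s = 100800 s = 1.167 d.
k_d L₀/(k_a−k_d) = 0.149×50.7/(1.95−0.149) = 7.554/1.801 = 4.195 mg/L.
e^(−k_d t) = e^(−0.149×1.167) = 0.8404; e^(−k_a t) = e^(−1.95×1.167) = 0.1028.
D = 4.195 × (0.8404 − 0.1028) + 2.44 × 0.1028 = 3.094 + 0.2509 = 3.345 mg/L.
DO = C_s − D = 7.88 − 3.345 = 4.535 mg/L.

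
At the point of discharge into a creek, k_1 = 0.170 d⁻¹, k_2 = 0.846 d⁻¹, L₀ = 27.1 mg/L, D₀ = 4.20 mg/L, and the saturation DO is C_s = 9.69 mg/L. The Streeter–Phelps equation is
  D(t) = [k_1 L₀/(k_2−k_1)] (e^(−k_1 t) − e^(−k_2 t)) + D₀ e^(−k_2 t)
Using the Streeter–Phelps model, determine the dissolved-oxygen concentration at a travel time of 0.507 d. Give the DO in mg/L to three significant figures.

DO ≈ 5.14 mg/L

k_1 L₀/(k_2−k_1) = 0.170×27.1/(0.846−0.170) = 4.607/0.6760 = 6.815 mg/L.
e^(−k_1 t) = e^(−0.170×0.5070) = 0.9174; e^(−k_2 t) = e^(−0.846×0.5070) = 0.6512.
D = 6.815 × (0.9174 − 0.6512) + 4.20 × 0.6512 = 1.814 + 2.735 = 4.549 mg/L.
DO = C_s − D = 9.69 − 4.549 = 5.141 mg/L.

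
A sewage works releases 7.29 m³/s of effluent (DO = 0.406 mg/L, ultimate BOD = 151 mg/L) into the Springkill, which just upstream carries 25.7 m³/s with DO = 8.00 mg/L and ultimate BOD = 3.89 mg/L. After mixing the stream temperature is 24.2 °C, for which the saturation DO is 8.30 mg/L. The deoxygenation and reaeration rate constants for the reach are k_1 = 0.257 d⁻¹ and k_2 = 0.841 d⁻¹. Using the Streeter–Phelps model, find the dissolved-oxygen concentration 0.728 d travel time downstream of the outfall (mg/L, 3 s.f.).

DO ≈ 2.63 mg/L

Mixed DO = (25.7×8.00 + 7.29×0.406)/(25.7+7.29) = 208.6/32.99 = 6.322 mg/L.
Mixed L₀ = (25.7×3.89 + 7.29×151)/(32.99) = 1201/32.99 = 36.40 mg/L.
Initial deficit D₀ = C_s − DO₀ = 8.30 − 6.322 = 1.978 mg/L.
D(0.728) = [0.257×36.40/(0.841−0.257)](e^(−0.257×0.728) − e^(−0.841×0.728)) + 1.978 e^(−0.841×0.728)
= 16.02 × (0.8294 − 0.5421) + 1.978 × 0.5421 = 5.673 mg/L.
DO = 8.30 − 5.673 = 2.627 mg/L.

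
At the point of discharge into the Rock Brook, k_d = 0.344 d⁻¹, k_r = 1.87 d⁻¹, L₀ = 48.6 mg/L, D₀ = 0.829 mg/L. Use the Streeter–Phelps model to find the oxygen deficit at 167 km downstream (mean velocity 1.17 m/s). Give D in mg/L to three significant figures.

D ≈ 5.75 mg/L

Travel time t = x/v = 167 km / (1.17 m/s) = 167000 m / 1.17 m/s = 142700 s = 1.652 d.
k_d L₀/(k_r−k_d) = 0.344×48.6/(1.87−0.344) = 16.72/1.526 = 10.96 mg/L.
e^(−k_d t) = e^(−0.344×1.652) = 0.5665; e^(−k_r t) = e^(−1.87×1.652) = 0.04553.
D = 10.96 × (0.5665 − 0.04553) + 0.829 × 0.04553 = 5.707 + 0.03775 = 5.745 mg/L.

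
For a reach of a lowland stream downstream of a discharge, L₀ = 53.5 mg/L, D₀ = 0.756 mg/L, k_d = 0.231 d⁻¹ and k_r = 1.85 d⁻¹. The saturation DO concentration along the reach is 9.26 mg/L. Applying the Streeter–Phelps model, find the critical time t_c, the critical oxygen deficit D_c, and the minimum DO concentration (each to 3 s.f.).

t_c = [1/(k_r−k_d)] ln[(k_r/k_d)(1 − D₀(k_r−k_d)/(k_d L₀))]
= [1/(1.85−0.231)] ln[(1.85/0.231)(1 − 0.756×1.619/(0.231×53.5))]
= (1/1.619) ln[8.009 × 0.9010] = 0.6177 × ln(7.215) = 0.6177 × 1.976 = 1.221 d.
L(t_c) = L₀ e^(−k_d t_c) = 53.5 × 0.7543 = 40.35 mg/L, and at the critical point k_r D_c = k_d L, so D_c = (0.231/1.85) × 40.35 = 5.039 mg/L.
Minimum DO = C_s − D_c = 9.26 − 5.039 = 4.221 mg/L.

t_c ≈ 1.22 d; D_c ≈ 5.04 mg/L; min DO ≈ 4.22 mg/L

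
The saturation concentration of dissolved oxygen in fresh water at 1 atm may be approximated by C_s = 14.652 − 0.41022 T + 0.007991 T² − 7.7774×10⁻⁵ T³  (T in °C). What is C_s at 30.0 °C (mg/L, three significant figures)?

C_s = 14.652 − 0.41022×30.0 + 0.007991×30.0² − 7.7774×10⁻⁵×30.0³ = 7.437 mg/L.

C_s ≈ 7.44 mg/L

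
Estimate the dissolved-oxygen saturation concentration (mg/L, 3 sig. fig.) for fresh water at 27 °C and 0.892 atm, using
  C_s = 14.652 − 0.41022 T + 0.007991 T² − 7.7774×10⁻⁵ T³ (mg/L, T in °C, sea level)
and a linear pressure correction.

At sea level: C_s = 14.652 − 0.41022×27 + 0.007991×27² − 7.7774×10⁻⁵×27³ = 7.871 mg/L.
Pressure correction: C_s' = 7.871 × 0.892 = 7.021 mg/L.

C_s ≈ 7.02 mg/L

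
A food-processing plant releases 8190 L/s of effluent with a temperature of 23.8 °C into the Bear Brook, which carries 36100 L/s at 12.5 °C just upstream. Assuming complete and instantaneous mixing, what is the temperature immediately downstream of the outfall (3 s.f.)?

14.6 °C

Flow-weighted mixing: C = (Q_r C_r + Q_w C_w)/(Q_r + Q_w)
= (36100×12.5 + 8190×23.8)/(36100 + 8190) = 646200/44290 = 14.59 °C.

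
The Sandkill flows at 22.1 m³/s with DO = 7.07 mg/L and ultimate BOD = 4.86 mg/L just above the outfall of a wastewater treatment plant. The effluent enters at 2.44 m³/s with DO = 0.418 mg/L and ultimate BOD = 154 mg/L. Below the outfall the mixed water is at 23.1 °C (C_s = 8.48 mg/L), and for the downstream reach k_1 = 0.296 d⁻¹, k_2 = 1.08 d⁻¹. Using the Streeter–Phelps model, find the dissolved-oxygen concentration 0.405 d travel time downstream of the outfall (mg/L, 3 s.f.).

DO ≈ 5.35 mg/L

Mixed DO = (22.1×7.07 + 2.44×0.418)/(22.1+2.44) = 157.3/24.54 = 6.409 mg/L.
Mixed L₀ = (22.1×4.86 + 2.44×154)/(24.54) = 483.2/24.54 = 19.69 mg/L.
Initial deficit D₀ = C_s − DO₀ = 8.48 − 6.409 = 2.071 mg/L.
D(0.405) = [0.296×19.69/(1.08−0.296)](e^(−0.296×0.405) − e^(−1.08×0.405)) + 2.071 e^(−1.08×0.405)
= 7.434 × (0.8870 − 0.6457) + 2.071 × 0.6457 = 3.131 mg/L.
DO = 8.48 − 3.131 = 5.349 mg/L.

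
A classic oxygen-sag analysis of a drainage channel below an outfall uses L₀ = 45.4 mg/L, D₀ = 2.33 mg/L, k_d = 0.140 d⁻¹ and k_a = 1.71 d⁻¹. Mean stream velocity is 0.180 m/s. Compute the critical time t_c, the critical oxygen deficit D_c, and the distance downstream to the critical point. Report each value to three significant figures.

t_c ≈ 1.05 d; D_c ≈ 3.21 mg/L; x_c ≈ 16.3 km

With k_a/k_d = 12.21 and 1 − D₀(k_a−k_d)/(k_d L₀) = 0.4245,
t_c = ln(12.21 × 0.4245) / (1.71 − 0.140) = ln(5.185) / 1.570 = 1.646/1.570 = 1.048 d.
L(t_c) = L₀ e^(−k_d t_c) = 45.4 × 0.8635 = 39.20 mg/L, and at the critical point k_a D_c = k_d L, so D_c = (0.140/1.71) × 39.20 = 3.210 mg/L.
x_c = v t_c = 0.180 m/s × 1.048 d × 86400 s/d = 16300 m ≈ 16.3 km.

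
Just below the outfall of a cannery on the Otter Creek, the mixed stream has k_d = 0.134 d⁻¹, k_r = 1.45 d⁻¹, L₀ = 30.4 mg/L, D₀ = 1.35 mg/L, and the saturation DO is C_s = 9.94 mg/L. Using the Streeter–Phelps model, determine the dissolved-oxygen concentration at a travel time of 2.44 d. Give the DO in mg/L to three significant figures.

DO ≈ 7.76 mg/L

k_d L₀/(k_r−k_d) = 0.134×30.4/(1.45−0.134) = 4.074/1.316 = 3.095 mg/L.
e^(−k_d t) = e^(−0.134×2.440) = 0.7211; e^(−k_r t) = e^(−1.45×2.440) = 0.02907.
D = 3.095 × (0.7211 − 0.02907) + 1.35 × 0.02907 = 2.142 + 0.03925 = 2.181 mg/L.
DO = C_s − D = 9.94 − 2.181 = 7.759 mg/L.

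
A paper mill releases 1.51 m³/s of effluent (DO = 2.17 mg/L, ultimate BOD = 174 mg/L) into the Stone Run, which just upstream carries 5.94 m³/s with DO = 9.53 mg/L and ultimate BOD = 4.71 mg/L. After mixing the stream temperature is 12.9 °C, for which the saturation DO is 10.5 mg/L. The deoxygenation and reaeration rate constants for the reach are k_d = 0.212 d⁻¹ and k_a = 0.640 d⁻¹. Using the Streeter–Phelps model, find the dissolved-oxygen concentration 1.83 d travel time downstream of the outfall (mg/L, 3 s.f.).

Mixed DO = (5.94×9.53 + 1.51×2.17)/(5.94+1.51) = 59.88/7.450 = 8.038 mg/L.
Mixed L₀ = (5.94×4.71 + 1.51×174)/(7.450) = 290.7/7.450 = 39.02 mg/L.
Initial deficit D₀ = C_s − DO₀ = 10.5 − 8.038 = 2.462 mg/L.
D(1.83) = [0.212×39.02/(0.640−0.212)](e^(−0.212×1.83) − e^(−0.640×1.83)) + 2.462 e^(−0.640×1.83)
= 19.33 × (0.6784 − 0.3100) + 2.462 × 0.3100 = 7.885 mg/L.
DO = 10.5 − 7.885 = 2.615 mg/L.

DO ≈ 2.62 mg/L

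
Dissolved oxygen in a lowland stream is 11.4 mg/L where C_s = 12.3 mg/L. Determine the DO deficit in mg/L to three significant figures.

D ≈ 0.900 mg/L

D = C_s − C = 12.3 − 11.4 = 0.900 mg/L.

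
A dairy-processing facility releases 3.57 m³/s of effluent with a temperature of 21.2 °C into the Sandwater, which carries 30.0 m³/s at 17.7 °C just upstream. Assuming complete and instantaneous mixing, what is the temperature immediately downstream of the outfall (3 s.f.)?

18.1 °C

Flow-weighted mixing: C = (Q_r C_r + Q_w C_w)/(Q_r + Q_w)
= (30.0×17.7 + 3.57×21.2)/(30.0 + 3.57) = 606.7/33.57 = 18.07 °C.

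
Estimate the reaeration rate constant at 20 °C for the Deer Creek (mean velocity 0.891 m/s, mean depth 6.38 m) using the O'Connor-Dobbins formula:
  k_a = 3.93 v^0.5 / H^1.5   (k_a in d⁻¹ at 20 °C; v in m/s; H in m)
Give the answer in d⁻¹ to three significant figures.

k_a ≈ 0.230 d⁻¹

k_a = 3.93 × 0.891^0.5 / 6.38^1.5 = 3.93 × 0.9439 / 16.12 = 0.2302 d⁻¹.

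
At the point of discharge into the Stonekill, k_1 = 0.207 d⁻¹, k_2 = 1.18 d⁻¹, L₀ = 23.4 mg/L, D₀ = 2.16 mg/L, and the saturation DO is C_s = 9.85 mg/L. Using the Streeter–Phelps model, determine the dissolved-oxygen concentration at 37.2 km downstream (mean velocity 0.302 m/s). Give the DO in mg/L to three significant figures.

Travel time t = x/v = 37.2 km / (0.302 m/s) = 37200 m / 0.302 m/s = 123200 s = 1.426 d.
k_1 L₀/(k_2−k_1) = 0.207×23.4/(1.18−0.207) = 4.844/0.9730 = 4.978 mg/L.
e^(−k_1 t) = e^(−0.207×1.426) = 0.7444; e^(−k_2 t) = e^(−1.18×1.426) = 0.1859.
D = 4.978 × (0.7444 − 0.1859) + 2.16 × 0.1859 = 2.780 + 0.4016 = 3.182 mg/L.
DO = C_s − D = 9.85 − 3.182 = 6.668 mg/L.

DO ≈ 6.67 mg/L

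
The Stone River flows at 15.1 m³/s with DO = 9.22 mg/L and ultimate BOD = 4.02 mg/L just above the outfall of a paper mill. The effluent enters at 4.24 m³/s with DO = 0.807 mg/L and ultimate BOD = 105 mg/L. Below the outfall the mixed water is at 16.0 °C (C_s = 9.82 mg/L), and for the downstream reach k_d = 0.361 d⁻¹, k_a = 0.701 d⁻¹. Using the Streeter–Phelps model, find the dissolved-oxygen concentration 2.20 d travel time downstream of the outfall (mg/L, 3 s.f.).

DO ≈ 2.69 mg/L

Mixed DO = (15.1×9.22 + 4.24×0.807)/(15.1+4.24) = 142.6/19.34 = 7.376 mg/L.
Mixed L₀ = (15.1×4.02 + 4.24×105)/(19.34) = 505.9/19.34 = 26.16 mg/L.
Initial deficit D₀ = C_s − DO₀ = 9.82 − 7.376 = 2.444 mg/L.
D(2.20) = [0.361×26.16/(0.701−0.361)](e^(−0.361×2.20) − e^(−0.701×2.20)) + 2.444 e^(−0.701×2.20)
= 27.77 × (0.4519 − 0.2139) + 2.444 × 0.2139 = 7.134 mg/L.
DO = 9.82 − 7.134 = 2.686 mg/L.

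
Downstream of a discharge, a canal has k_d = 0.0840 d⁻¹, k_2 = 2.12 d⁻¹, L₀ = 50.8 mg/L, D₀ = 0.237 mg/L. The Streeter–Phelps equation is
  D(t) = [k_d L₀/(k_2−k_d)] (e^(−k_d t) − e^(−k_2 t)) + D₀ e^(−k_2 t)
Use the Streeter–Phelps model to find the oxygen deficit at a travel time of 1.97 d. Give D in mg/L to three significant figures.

k_d L₀/(k_2−k_d) = 0.0840×50.8/(2.12−0.0840) = 4.267/2.036 = 2.096 mg/L.
e^(−k_d t) = e^(−0.0840×1.970) = 0.8475; e^(−k_2 t) = e^(−2.12×1.970) = 0.01535.
D = 2.096 × (0.8475 − 0.01535) + 0.237 × 0.01535 = 1.744 + 0.003639 = 1.748 mg/L.

D ≈ 1.75 mg/L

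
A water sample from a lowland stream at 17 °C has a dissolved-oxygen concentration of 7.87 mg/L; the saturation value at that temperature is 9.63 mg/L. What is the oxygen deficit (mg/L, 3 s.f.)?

D ≈ 1.76 mg/L

D = C_s − C = 9.63 − 7.87 = 1.76 mg/L.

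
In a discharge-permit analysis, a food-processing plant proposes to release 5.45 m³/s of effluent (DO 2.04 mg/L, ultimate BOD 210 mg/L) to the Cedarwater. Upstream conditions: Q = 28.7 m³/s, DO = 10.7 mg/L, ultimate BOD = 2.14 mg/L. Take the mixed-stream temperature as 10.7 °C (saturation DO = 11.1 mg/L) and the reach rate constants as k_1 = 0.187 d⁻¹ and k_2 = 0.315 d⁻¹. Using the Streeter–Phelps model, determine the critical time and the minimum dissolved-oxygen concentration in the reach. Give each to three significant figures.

t_c ≈ 3.80 d; minimum DO ≈ 0.798 mg/L

Mixed DO = (28.7×10.7 + 5.45×2.04)/(28.7+5.45) = 318.2/34.15 = 9.318 mg/L.
Mixed L₀ = (28.7×2.14 + 5.45×210)/(34.15) = 1206/34.15 = 35.31 mg/L.
Initial deficit D₀ = C_s − DO₀ = 11.1 − 9.318 = 1.782 mg/L.
t_c = (1/0.1280) ln[(0.315/0.187)(1 − 1.782×0.1280/(0.187×35.31))] = 7.812 × ln(1.626) = 3.799 d.
D_c = (0.187/0.315) × 35.31 × e^(−0.187×3.799) = 0.5937 × 35.31 × 0.4914 = 10.30 mg/L.
Minimum DO = 11.1 − 10.30 = 0.7984 mg/L.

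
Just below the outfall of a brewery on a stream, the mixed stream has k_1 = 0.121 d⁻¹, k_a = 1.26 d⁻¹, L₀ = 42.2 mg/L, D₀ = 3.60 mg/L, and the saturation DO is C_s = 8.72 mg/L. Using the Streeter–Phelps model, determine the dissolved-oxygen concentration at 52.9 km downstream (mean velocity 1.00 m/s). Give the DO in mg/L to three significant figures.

Travel time t = x/v = 52.9 km / (1.00 m/s) = 52900 m / 1.00 m/s = 52900 s = 0.6123 d.
k_1 L₀/(k_a−k_1) = 0.121×42.2/(1.26−0.121) = 5.106/1.139 = 4.483 mg/L.
e^(−k_1 t) = e^(−0.121×0.6123) = 0.9286; e^(−k_a t) = e^(−1.26×0.6123) = 0.4623.
D = 4.483 × (0.9286 − 0.4623) + 3.60 × 0.4623 = 2.090 + 1.664 = 3.755 mg/L.
DO = C_s − D = 8.72 − 3.755 = 4.965 mg/L.

DO ≈ 4.97 mg/L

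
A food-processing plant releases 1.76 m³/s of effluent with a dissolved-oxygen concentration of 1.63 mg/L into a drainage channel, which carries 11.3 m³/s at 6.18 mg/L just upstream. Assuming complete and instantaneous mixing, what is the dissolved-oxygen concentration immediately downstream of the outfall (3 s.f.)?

Flow-weighted mixing: C = (Q_r C_r + Q_w C_w)/(Q_r + Q_w)
= (11.3×6.18 + 1.76×1.63)/(11.3 + 1.76) = 72.70/13.06 = 5.567 mg/L.

5.57 mg/L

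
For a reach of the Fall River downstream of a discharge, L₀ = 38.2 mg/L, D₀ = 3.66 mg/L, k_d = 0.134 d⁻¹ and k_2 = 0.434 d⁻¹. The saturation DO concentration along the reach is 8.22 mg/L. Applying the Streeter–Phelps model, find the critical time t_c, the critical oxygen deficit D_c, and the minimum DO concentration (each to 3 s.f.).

t_c ≈ 3.11 d; D_c ≈ 7.77 mg/L; min DO ≈ 0.448 mg/L

At the critical point dD/dt = 0, so k_d L₀ e^(−k_d t) = k_2 D. Substituting D(t) from the Streeter–Phelps equation and solving for t gives
t_c = ln[(k_2/k_d)(1 − D₀(k_2−k_d)/(k_d L₀))] / (k_2−k_d).
Here k_2−k_d = 0.3000 d⁻¹ and 1 − D₀(k_2−k_d)/(k_d L₀) = 1 − 3.66×0.3000/(0.134×38.2) = 0.7855, so
t_c = ln(3.239 × 0.7855) / 0.3000 = 0.9338 / 0.3000 = 3.113 d.
L(t_c) = L₀ e^(−k_d t_c) = 38.2 × 0.6590 = 25.17 mg/L, and at the critical point k_2 D_c = k_d L, so D_c = (0.134/0.434) × 25.17 = 7.772 mg/L.
Minimum DO = C_s − D_c = 8.22 − 7.772 = 0.4478 mg/L.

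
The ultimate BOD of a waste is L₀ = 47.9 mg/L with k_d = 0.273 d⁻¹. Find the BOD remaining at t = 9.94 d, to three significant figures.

L_t = L₀ e^(−k_d t) = 47.9 × e^(−0.273×9.94) = 47.9 × 0.06630 = 3.176 mg/L.

L ≈ 3.18 mg/L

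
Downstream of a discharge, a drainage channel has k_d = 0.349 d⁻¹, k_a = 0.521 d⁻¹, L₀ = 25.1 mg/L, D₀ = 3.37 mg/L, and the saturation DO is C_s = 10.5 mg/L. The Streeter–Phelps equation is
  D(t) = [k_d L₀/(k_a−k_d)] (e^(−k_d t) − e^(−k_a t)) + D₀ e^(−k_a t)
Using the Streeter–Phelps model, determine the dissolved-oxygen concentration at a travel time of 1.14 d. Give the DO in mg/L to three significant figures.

DO ≈ 2.55 mg/L

k_d L₀/(k_a−k_d) = 0.349×25.1/(0.521−0.349) = 8.760/0.1720 = 50.93 mg/L.
e^(−k_d t) = e^(−0.349×1.140) = 0.6718; e^(−k_a t) = e^(−0.521×1.140) = 0.5521.
D = 50.93 × (0.6718 − 0.5521) + 3.37 × 0.5521 = 6.092 + 1.861 = 7.952 mg/L.
DO = C_s − D = 10.5 − 7.952 = 2.548 mg/L.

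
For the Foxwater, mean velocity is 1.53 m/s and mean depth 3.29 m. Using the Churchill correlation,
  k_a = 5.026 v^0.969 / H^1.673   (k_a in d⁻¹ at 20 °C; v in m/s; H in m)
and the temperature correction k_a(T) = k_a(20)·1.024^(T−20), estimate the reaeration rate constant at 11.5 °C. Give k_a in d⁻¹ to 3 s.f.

k_a(20) = 5.026 × 1.53^0.969 / 3.29^1.673 = 5.026 × 1.510 / 7.333 = 1.035 d⁻¹.
k_a(11.5) = 1.035 × 1.024^(11.5−20) = 1.035 × 0.8174 = 0.8460 d⁻¹.

k_a ≈ 0.846 d⁻¹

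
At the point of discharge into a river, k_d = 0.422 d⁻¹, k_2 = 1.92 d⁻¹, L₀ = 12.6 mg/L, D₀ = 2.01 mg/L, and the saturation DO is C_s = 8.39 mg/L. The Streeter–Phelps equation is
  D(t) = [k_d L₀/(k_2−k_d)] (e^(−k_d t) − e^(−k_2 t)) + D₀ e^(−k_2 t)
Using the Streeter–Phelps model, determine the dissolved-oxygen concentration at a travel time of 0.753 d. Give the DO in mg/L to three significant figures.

DO ≈ 6.17 mg/L

k_d L₀/(k_2−k_d) = 0.422×12.6/(1.92−0.422) = 5.317/1.498 = 3.550 mg/L.
e^(−k_d t) = e^(−0.422×0.7530) = 0.7278; e^(−k_2 t) = e^(−1.92×0.7530) = 0.2356.
D = 3.550 × (0.7278 − 0.2356) + 2.01 × 0.2356 = 1.747 + 0.4735 = 2.221 mg/L.
DO = C_s − D = 8.39 − 2.221 = 6.169 mg/L.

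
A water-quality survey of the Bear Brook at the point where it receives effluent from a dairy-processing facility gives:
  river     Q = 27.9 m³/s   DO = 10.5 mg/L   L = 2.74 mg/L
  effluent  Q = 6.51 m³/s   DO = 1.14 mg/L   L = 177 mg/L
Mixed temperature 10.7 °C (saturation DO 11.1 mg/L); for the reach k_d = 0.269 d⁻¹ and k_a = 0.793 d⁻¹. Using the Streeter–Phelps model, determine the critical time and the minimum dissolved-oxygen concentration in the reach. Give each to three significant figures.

t_c ≈ 1.80 d; minimum DO ≈ 3.63 mg/L

Mixed DO = (27.9×10.5 + 6.51×1.14)/(27.9+6.51) = 300.4/34.41 = 8.729 mg/L.
Mixed L₀ = (27.9×2.74 + 6.51×177)/(34.41) = 1229/34.41 = 35.71 mg/L.
Initial deficit D₀ = C_s − DO₀ = 11.1 − 8.729 = 2.371 mg/L.
t_c = (1/0.5240) ln[(0.793/0.269)(1 − 2.371×0.5240/(0.269×35.71))] = 1.908 × ln(2.567) = 1.799 d.
D_c = (0.269/0.793) × 35.71 × e^(−0.269×1.799) = 0.3392 × 35.71 × 0.6164 = 7.466 mg/L.
Minimum DO = 11.1 − 7.466 = 3.634 mg/L.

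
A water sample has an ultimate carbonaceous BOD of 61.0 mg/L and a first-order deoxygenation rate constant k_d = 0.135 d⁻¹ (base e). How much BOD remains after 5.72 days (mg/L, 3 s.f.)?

L ≈ 28.2 mg/L

L_t = L₀ e^(−k_d t) = 61.0 × e^(−0.135×5.72) = 61.0 × 0.4620 = 28.18 mg/L.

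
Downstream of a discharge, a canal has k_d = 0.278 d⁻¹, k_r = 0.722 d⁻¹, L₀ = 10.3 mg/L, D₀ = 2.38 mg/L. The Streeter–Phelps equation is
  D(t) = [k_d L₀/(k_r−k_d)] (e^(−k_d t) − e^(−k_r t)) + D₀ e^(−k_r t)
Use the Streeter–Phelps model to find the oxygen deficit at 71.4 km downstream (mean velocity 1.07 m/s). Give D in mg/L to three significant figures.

Travel time t = x/v = 71.4 km / (1.07 m/s) = 71400 m / 1.07 m/s = 66730 s = 0.7723 d.
k_d L₀/(k_r−k_d) = 0.278×10.3/(0.722−0.278) = 2.863/0.4440 = 6.449 mg/L.
e^(−k_d t) = e^(−0.278×0.7723) = 0.8068; e^(−k_r t) = e^(−0.722×0.7723) = 0.5726.
D = 6.449 × (0.8068 − 0.5726) + 2.38 × 0.5726 = 1.510 + 1.363 = 2.873 mg/L.

D ≈ 2.87 mg/L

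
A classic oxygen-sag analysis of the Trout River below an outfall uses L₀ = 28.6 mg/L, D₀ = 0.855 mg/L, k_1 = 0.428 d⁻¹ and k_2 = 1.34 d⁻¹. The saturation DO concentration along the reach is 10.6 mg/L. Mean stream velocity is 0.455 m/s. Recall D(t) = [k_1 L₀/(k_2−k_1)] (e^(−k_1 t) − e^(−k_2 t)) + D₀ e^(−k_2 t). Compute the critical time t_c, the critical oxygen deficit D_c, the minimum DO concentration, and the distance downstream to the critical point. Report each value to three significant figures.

With k_2/k_1 = 3.131 and 1 − D₀(k_2−k_1)/(k_1 L₀) = 0.9363,
t_c = ln(3.131 × 0.9363) / (1.34 − 0.428) = ln(2.931) / 0.9120 = 1.075/0.9120 = 1.179 d.
L(t_c) = L₀ e^(−k_1 t_c) = 28.6 × 0.6037 = 17.27 mg/L, and at the critical point k_2 D_c = k_1 L, so D_c = (0.428/1.34) × 17.27 = 5.515 mg/L.
Minimum DO = C_s − D_c = 10.6 − 5.515 = 5.085 mg/L.
x_c = v t_c = 0.455 m/s × 1.179 d × 86400 s/d = 46360 m ≈ 46.4 km.

t_c ≈ 1.18 d; D_c ≈ 5.51 mg/L; min DO ≈ 5.09 mg/L; x_c ≈ 46.4 km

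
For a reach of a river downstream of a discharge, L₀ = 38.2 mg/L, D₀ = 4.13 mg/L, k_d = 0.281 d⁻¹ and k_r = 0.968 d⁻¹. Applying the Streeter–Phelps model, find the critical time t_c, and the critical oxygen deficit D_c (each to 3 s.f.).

At the critical point dD/dt = 0, so k_d L₀ e^(−k_d t) = k_r D. Substituting D(t) from the Streeter–Phelps equation and solving for t gives
t_c = ln[(k_r/k_d)(1 − D₀(k_r−k_d)/(k_d L₀))] / (k_r−k_d).
Here k_r−k_d = 0.6870 d⁻¹ and 1 − D₀(k_r−k_d)/(k_d L₀) = 1 − 4.13×0.6870/(0.281×38.2) = 0.7357, so
t_c = ln(3.445 × 0.7357) / 0.6870 = 0.9299 / 0.6870 = 1.354 d.
L(t_c) = L₀ e^(−k_d t_c) = 38.2 × 0.6836 = 26.11 mg/L, and at the critical point k_r D_c = k_d L, so D_c = (0.281/0.968) × 26.11 = 7.581 mg/L.

t_c ≈ 1.35 d; D_c ≈ 7.58 mg/L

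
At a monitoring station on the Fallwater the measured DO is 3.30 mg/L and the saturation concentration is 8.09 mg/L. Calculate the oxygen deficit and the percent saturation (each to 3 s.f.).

D ≈ 4.79 mg/L; 40.8 % saturation

D = C_s − C = 8.09 − 3.30 = 4.79 mg/L.
% saturation = 3.30/8.09 × 100 = 40.8 %.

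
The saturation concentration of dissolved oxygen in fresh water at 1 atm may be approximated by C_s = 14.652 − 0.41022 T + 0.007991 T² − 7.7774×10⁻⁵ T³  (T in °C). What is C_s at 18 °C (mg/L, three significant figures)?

C_s ≈ 9.40 mg/L

C_s = 14.652 − 0.41022×18 + 0.007991×18² − 7.7774×10⁻⁵×18³ = 9.404 mg/L.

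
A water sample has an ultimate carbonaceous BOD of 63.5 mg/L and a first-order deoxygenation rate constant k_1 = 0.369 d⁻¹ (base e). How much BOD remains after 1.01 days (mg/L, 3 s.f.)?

L_t = L₀ e^(−k_1 t) = 63.5 × e^(−0.369×1.01) = 63.5 × 0.6889 = 43.74 mg/L.

L ≈ 43.7 mg/L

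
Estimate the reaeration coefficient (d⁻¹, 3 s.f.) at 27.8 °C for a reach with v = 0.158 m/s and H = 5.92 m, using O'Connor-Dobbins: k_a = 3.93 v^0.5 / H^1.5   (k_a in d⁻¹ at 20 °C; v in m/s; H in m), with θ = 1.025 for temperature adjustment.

k_a ≈ 0.131 d⁻¹

k_a(20) = 3.93 × 0.158^0.5 / 5.92^1.5 = 3.93 × 0.3975 / 14.40 = 0.1085 d⁻¹.
k_a(27.8) = 0.1085 × 1.025^(27.8−20) = 0.1085 × 1.212 = 0.1315 d⁻¹.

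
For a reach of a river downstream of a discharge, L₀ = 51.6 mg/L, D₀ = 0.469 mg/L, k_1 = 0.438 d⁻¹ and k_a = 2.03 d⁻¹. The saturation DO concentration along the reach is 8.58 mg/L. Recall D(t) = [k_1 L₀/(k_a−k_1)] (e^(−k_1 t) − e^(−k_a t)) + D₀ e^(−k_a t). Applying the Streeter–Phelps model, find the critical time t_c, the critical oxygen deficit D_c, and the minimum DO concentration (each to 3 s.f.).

t_c ≈ 0.942 d; D_c ≈ 7.37 mg/L; min DO ≈ 1.21 mg/L

t_c = [1/(k_a−k_1)] ln[(k_a/k_1)(1 − D₀(k_a−k_1)/(k_1 L₀))]
= [1/(2.03−0.438)] ln[(2.03/0.438)(1 − 0.469×1.592/(0.438×51.6))]
= (1/1.592) ln[4.635 × 0.9670] = 0.6281 × ln(4.482) = 0.6281 × 1.500 = 0.9422 d.
L(t_c) = L₀ e^(−k_1 t_c) = 51.6 × 0.6619 = 34.15 mg/L, and at the critical point k_a D_c = k_1 L, so D_c = (0.438/2.03) × 34.15 = 7.369 mg/L.
Minimum DO = C_s − D_c = 8.58 − 7.369 = 1.211 mg/L.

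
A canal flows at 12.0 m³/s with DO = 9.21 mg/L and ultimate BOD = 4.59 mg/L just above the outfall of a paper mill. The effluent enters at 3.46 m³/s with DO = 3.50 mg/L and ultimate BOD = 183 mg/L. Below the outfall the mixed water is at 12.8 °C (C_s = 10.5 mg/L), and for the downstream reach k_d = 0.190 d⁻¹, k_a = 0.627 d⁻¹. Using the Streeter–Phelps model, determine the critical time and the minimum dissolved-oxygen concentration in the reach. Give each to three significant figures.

t_c ≈ 2.41 d; minimum DO ≈ 1.96 mg/L

Mixed DO = (12.0×9.21 + 3.46×3.50)/(12.0+3.46) = 122.6/15.46 = 7.932 mg/L.
Mixed L₀ = (12.0×4.59 + 3.46×183)/(15.46) = 688.3/15.46 = 44.52 mg/L.
Initial deficit D₀ = C_s − DO₀ = 10.5 − 7.932 = 2.568 mg/L.
t_c = (1/0.4370) ln[(0.627/0.190)(1 − 2.568×0.4370/(0.190×44.52))] = 2.288 × ln(2.862) = 2.406 d.
D_c = (0.190/0.627) × 44.52 × e^(−0.190×2.406) = 0.3030 × 44.52 × 0.6330 = 8.540 mg/L.
Minimum DO = 10.5 − 8.540 = 1.960 mg/L.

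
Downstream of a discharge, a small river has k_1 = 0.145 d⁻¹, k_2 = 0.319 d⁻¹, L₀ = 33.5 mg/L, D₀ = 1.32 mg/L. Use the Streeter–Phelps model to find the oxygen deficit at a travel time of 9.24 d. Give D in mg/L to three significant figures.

D ≈ 5.92 mg/L

k_1 L₀/(k_2−k_1) = 0.145×33.5/(0.319−0.145) = 4.857/0.1740 = 27.92 mg/L.
e^(−k_1 t) = e^(−0.145×9.240) = 0.2619; e^(−k_2 t) = e^(−0.319×9.240) = 0.05247.
D = 27.92 × (0.2619 − 0.05247) + 1.32 × 0.05247 = 5.847 + 0.06926 = 5.916 mg/L.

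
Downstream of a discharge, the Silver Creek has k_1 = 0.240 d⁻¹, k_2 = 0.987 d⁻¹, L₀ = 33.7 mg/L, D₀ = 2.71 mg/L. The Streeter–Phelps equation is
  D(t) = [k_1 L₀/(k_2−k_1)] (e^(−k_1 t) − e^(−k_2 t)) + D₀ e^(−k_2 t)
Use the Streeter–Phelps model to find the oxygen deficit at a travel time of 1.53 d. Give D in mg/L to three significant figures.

D ≈ 5.71 mg/L

k_1 L₀/(k_2−k_1) = 0.240×33.7/(0.987−0.240) = 8.088/0.7470 = 10.83 mg/L.
e^(−k_1 t) = e^(−0.240×1.530) = 0.6927; e^(−k_2 t) = e^(−0.987×1.530) = 0.2209.
D = 10.83 × (0.6927 − 0.2209) + 2.71 × 0.2209 = 5.108 + 0.5986 = 5.707 mg/L.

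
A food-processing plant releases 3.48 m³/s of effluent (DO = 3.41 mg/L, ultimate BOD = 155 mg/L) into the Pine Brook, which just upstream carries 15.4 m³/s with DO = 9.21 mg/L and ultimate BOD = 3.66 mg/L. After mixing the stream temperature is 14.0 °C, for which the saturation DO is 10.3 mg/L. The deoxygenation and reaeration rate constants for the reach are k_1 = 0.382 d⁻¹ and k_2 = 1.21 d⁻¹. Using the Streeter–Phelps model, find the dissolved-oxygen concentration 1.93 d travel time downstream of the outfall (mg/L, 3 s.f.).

Mixed DO = (15.4×9.21 + 3.48×3.41)/(15.4+3.48) = 153.7/18.88 = 8.141 mg/L.
Mixed L₀ = (15.4×3.66 + 3.48×155)/(18.88) = 595.8/18.88 = 31.56 mg/L.
Initial deficit D₀ = C_s − DO₀ = 10.3 − 8.141 = 2.159 mg/L.
D(1.93) = [0.382×31.56/(1.21−0.382)](e^(−0.382×1.93) − e^(−1.21×1.93)) + 2.159 e^(−1.21×1.93)
= 14.56 × (0.4784 − 0.09678) + 2.159 × 0.09678 = 5.765 mg/L.
DO = 10.3 − 5.765 = 4.535 mg/L.

DO ≈ 4.54 mg/L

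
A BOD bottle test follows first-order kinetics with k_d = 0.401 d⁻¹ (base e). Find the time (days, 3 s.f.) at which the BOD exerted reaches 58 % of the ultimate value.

y/L₀ = 1 − e^(−k_d t) = 0.58 ⇒ e^(−k_d t) = 0.420
t = −ln(0.420) / 0.401 = 0.8675 / 0.401 = 2.163 d.

t ≈ 2.16 d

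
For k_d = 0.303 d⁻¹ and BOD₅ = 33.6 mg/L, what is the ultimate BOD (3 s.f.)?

BOD₅ = L₀(1 − e^(−5k_d)) ⇒ L₀ = BOD₅ / (1 − e^(−5×0.303))
= 33.6 / (1 − 0.2198) = 33.6 / 0.7802 = 43.07 mg/L.

L₀ ≈ 43.1 mg/L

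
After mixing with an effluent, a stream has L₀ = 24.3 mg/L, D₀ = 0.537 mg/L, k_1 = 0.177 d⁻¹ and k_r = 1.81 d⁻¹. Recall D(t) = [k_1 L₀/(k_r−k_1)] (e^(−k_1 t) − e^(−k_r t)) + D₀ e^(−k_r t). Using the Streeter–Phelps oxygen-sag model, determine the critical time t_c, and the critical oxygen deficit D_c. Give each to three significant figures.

t_c = [1/(k_r−k_1)] ln[(k_r/k_1)(1 − D₀(k_r−k_1)/(k_1 L₀))]
= [1/(1.81−0.177)] ln[(1.81/0.177)(1 − 0.537×1.633/(0.177×24.3))]
= (1/1.633) ln[10.23 × 0.7961] = 0.6124 × ln(8.141) = 0.6124 × 2.097 = 1.284 d.
L(t_c) = L₀ e^(−k_1 t_c) = 24.3 × 0.7967 = 19.36 mg/L, and at the critical point k_r D_c = k_1 L, so D_c = (0.177/1.81) × 19.36 = 1.893 mg/L.

t_c ≈ 1.28 d; D_c ≈ 1.89 mg/L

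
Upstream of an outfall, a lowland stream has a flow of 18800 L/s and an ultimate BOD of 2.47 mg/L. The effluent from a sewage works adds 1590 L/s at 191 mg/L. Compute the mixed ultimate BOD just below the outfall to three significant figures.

Flow-weighted mixing: C = (Q_r C_r + Q_w C_w)/(Q_r + Q_w)
= (18800×2.47 + 1590×191)/(18800 + 1590) = 350100/20390 = 17.17 mg/L.

17.2 mg/L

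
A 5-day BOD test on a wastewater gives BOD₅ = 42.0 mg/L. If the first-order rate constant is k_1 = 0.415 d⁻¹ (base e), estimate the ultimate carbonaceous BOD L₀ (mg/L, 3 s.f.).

L₀ ≈ 48.0 mg/L

BOD₅ = L₀(1 − e^(−5k_1)) ⇒ L₀ = BOD₅ / (1 − e^(−5×0.415))
= 42.0 / (1 − 0.1256) = 42.0 / 0.8744 = 48.03 mg/L.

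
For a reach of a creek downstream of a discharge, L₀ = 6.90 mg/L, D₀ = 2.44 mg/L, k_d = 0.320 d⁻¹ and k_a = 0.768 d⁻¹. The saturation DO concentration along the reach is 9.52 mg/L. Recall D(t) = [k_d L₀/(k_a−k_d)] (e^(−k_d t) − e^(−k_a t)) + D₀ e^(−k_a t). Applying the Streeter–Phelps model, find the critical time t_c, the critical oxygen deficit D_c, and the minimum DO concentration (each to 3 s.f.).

t_c ≈ 0.429 d; D_c ≈ 2.51 mg/L; min DO ≈ 7.01 mg/L

t_c = [1/(k_a−k_d)] ln[(k_a/k_d)(1 − D₀(k_a−k_d)/(k_d L₀))]
= [1/(0.768−0.320)] ln[(0.768/0.320)(1 − 2.44×0.4480/(0.320×6.90))]
= (1/0.4480) ln[2.400 × 0.5049] = 2.232 × ln(1.212) = 2.232 × 0.1921 = 0.4289 d.
D_c = (k_d/k_a) L₀ e^(−k_d t_c) = (0.320/0.768) × 6.90 × e^(−0.320×0.4289) = 0.4167 × 6.90 × 0.8718 = 2.506 mg/L.
Minimum DO = C_s − D_c = 9.52 − 2.506 = 7.014 mg/L.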